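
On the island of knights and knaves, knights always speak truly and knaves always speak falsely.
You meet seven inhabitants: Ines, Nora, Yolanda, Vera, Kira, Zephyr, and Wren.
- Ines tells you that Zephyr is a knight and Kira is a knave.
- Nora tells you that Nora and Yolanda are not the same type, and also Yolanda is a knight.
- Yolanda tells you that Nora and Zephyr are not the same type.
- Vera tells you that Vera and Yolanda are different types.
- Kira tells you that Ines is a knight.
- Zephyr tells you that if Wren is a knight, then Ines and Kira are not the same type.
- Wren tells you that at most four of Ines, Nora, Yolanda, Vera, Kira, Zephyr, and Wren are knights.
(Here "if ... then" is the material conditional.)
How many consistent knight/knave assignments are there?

Consistent assignments:
  Ines=knave, Nora=knave, Yolanda=knave, Vera=knight, Kira=knave, Zephyr=knave, Wren=knight
  Ines=knave, Nora=knave, Yolanda=knave, Vera=knave, Kira=knave, Zephyr=knave, Wren=knight

2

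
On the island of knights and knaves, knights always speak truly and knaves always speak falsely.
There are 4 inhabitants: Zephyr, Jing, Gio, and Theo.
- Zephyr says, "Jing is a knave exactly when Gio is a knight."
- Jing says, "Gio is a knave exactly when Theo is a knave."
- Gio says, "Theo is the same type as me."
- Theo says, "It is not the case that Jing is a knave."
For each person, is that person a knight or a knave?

Since Zephyr is a knave, "Jing is a knave exactly when Gio is a knight" needs to be false, which holds.
As a knight, Jing's statement "Gio is a knave exactly when Theo is a knave" should be True; it is.
Gio is a knight, so "Theo is the same type as me" must be True — and it is.
Since Theo is a knight, "it is not the case that Jing is a knave" needs to be True, which holds.

Knights: Jing, Gio, and Theo. Knaves: Zephyr.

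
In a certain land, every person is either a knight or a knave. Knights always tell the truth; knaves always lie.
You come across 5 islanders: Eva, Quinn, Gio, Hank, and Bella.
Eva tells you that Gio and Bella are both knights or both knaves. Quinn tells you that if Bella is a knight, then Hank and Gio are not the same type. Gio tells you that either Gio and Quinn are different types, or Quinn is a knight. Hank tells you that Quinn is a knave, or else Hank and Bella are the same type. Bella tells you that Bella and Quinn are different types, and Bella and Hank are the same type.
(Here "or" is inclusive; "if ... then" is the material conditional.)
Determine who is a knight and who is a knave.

Eva is a knight, Quinn is a knave, Gio is a knight, Hank is a knight, and Bella is a knight.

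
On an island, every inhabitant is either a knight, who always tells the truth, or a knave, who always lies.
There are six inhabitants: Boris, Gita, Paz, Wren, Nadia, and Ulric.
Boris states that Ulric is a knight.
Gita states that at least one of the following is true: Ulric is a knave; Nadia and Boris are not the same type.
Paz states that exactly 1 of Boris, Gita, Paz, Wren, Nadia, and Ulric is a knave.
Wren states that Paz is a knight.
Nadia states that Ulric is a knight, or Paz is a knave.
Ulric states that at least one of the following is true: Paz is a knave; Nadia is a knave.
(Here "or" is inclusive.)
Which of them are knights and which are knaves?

Boris is a knight; "Ulric is a knight" is true, as required.
Gita is a knave; "at least one of the following is true: Ulric is a knave; Nadia and Boris are not the same type" is False, as required.
Paz is a knave, so "exactly 1 of Boris, Gita, Paz, Wren, Nadia, and Ulric is a knave" must be False — and it is.
Wren is a knave, so "Paz is a knight" must be False — and it is.
As a knight, Nadia's statement "Ulric is a knight, or Paz is a knave" should be true; it is.
As a knight, Ulric's statement "at least one of the following is true: Paz is a knave; Nadia is a knave" should be true; it is.

Boris is a knight, Gita is a knave, Paz is a knave, Wren is a knave, Nadia is a knight, and Ulric is a knight.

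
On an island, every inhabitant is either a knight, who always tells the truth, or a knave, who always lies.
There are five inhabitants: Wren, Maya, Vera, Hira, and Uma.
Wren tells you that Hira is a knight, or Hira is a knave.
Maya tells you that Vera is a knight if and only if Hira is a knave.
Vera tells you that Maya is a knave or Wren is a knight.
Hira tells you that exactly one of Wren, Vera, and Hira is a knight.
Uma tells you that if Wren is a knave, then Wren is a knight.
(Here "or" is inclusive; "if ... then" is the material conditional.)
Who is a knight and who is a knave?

Wren is a knight, Maya is a knight, Vera is a knight, Hira is a knave, and Uma is a knight.

Suppose Wren is a knave. Then Wren's statement "Hira is a knight, or Hira is a knave" would have to be false. Checking the 16 ways to assign the others, none is consistent with every speaker.
(For instance, with Maya=knight, Vera=knight, Hira=knave, Uma=knight, Wren's claim "Hira is a knight, or Hira is a knave" comes out true where it would need to be false.)
So Wren must be a knight, making "Hira is a knight, or Hira is a knave" true. Taking Wren=knight, Maya=knight, Vera=knight, Hira=knave, Uma=knight, each remaining statement checks out:
  Maya (knight): "Vera is a knight if and only if Hira is a knave" — true. ✓
  Vera (knight): "Maya is a knave or Wren is a knight" — true. ✓
  Hira (knave): "exactly one of Wren, Vera, and Hira is a knight" — false. ✓
  Uma (knight): "if Wren is a knave, then Wren is a knight" — true. ✓
This is the unique consistent assignment.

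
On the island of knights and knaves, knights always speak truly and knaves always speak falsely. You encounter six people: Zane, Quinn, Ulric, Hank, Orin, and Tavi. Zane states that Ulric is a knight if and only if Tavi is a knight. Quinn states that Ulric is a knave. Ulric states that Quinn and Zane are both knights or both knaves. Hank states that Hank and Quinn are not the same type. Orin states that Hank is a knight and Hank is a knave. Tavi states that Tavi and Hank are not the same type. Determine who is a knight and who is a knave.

Since Zane is a knave, "Ulric is a knight if and only if Tavi is a knight" needs to be false, which holds.
Since Quinn is a knave, "Ulric is a knave" needs to be false, which holds.
As a knight, Ulric's statement "Quinn and Zane are both knights or both knaves" should be True; it is.
Hank is a knave; "Hank and Quinn are not the same type" is false, as required.
Orin is a knave, and the claim "Hank is a knight and Hank is a knave" is indeed false.
Tavi is a knave, and the claim "Tavi and Hank are not the same type" is indeed false.

Zane is a knave, Quinn is a knave, Ulric is a knight, Hank is a knave, Orin is a knave, and Tavi is a knave.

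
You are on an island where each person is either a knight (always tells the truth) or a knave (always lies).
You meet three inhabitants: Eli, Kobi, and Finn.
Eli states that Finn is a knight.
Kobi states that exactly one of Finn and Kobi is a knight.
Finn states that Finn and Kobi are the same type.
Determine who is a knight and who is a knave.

Eli is a knave, Kobi is a knight, and Finn is a knave.

Since Eli is a knave, "Finn is a knight" needs to be false, which holds.
Kobi is a knight; "exactly one of Finn and Kobi is a knight" is True, as required.
Since Finn is a knave, "Finn and Kobi are the same type" needs to be false, which holds.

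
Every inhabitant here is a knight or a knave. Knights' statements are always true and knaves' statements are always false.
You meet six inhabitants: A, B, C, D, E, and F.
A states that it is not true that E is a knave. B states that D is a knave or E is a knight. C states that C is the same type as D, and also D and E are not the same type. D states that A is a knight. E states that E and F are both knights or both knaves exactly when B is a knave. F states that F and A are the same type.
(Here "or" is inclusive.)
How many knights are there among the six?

4

The unique consistent assignment is A=knight, B=knight, C=knave, D=knight, E=knight, F=knave.
That has 4 knights.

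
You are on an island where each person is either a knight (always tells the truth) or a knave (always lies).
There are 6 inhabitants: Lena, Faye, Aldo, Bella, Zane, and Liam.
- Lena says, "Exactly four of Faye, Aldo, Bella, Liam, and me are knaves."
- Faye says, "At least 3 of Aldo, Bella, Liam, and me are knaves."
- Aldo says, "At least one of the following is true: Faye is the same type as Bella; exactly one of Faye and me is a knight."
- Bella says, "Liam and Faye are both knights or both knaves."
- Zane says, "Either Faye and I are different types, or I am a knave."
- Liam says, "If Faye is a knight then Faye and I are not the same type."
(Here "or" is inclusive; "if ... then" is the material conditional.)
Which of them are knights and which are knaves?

Lena is a knave, Faye is a knave, Aldo is a knight, Bella is a knave, Zane is a knight, and Liam is a knight.

Lena is a knave, and the claim "exactly four of Faye, Aldo, Bella, Liam, and me are knaves" is indeed False.
Faye is a knave, and the claim "at least 3 of Aldo, Bella, Liam, and me are knaves" is indeed False.
Aldo is a knight; "at least one of the following is true: Faye is the same type as Bella; exactly one of Faye and me is a knight" is True, as required.
Bella is a knave, so "Liam and Faye are both knights or both knaves" must be False — and it is.
Zane is a knight, so "either Faye and I are different types, or I am a knave" must be True — and it is.
Liam is a knight; "if Faye is a knight then Faye and I are not the same type" is True, as required.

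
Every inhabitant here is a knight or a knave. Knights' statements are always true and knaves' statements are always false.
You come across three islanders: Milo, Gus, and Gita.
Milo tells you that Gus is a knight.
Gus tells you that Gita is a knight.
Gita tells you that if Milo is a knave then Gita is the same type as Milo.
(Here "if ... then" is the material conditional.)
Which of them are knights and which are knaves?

Milo is a knight, Gus is a knight, and Gita is a knight.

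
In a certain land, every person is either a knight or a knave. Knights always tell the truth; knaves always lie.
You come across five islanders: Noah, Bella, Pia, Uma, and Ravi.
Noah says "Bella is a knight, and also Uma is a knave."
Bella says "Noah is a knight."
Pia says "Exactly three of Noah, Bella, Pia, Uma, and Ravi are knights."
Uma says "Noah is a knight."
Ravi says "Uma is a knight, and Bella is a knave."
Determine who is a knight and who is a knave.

Noah is a knave, Bella is a knave, Pia is a knave, Uma is a knave, and Ravi is a knave.

Suppose Noah is a knight. Then Noah's statement "Bella is a knight, and also Uma is a knave" would have to be true. Checking the 16 ways to assign the others, none is consistent with every speaker.
(For instance, with Bella=knave, Pia=knave, Uma=knave, Ravi=knave, Noah's claim "Bella is a knight, and also Uma is a knave" comes out false where it would need to be true.)
So Noah must be a knave, making "Bella is a knight, and also Uma is a knave" false. Taking Noah=knave, Bella=knave, Pia=knave, Uma=knave, Ravi=knave, each remaining statement checks out:
  Bella (knave): "Noah is a knight" — false. ✓
  Pia (knave): "exactly three of Noah, Bella, Pia, Uma, and Ravi are knights" — false. ✓
  Uma (knave): "Noah is a knight" — false. ✓
  Ravi (knave): "Uma is a knight, and Bella is a knave" — false. ✓
This is the unique consistent assignment.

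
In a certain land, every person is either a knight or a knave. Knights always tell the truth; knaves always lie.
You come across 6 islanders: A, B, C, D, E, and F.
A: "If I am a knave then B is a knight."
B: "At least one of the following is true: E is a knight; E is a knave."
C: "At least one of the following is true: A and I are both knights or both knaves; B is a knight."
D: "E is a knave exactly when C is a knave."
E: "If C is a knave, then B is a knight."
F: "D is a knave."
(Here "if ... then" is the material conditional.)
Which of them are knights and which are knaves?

As a knight, A's statement "if I am a knave then B is a knight" should be true; it is.
As a knight, B's statement "at least one of the following is true: E is a knight; E is a knave" should be true; it is.
C is a knight; "at least one of the following is true: A and I are both knights or both knaves; B is a knight" is true, as required.
D is a knight, so "E is a knave exactly when C is a knave" must be true — and it is.
E is a knight; "if C is a knave, then B is a knight" is true, as required.
F is a knave, so "D is a knave" must be False — and it is.

A is a knight, B is a knight, C is a knight, D is a knight, E is a knight, and F is a knave.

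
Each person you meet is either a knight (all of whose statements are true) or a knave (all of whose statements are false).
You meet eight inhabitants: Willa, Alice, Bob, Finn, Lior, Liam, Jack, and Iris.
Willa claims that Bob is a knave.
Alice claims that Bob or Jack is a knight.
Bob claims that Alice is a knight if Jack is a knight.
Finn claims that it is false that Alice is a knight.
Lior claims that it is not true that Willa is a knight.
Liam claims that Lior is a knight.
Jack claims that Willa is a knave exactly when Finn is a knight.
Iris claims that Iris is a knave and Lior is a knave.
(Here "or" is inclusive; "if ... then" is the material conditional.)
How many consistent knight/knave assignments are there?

1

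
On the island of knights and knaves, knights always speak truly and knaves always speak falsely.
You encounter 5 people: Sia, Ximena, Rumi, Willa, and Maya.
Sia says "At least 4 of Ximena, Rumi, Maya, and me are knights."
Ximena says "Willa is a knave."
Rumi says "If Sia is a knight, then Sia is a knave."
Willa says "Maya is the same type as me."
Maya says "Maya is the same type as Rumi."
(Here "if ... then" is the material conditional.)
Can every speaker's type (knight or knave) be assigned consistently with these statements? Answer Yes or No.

One consistent assignment: Sia=knave, Ximena=knight, Rumi=knight, Willa=knave, Maya=knight.

Yes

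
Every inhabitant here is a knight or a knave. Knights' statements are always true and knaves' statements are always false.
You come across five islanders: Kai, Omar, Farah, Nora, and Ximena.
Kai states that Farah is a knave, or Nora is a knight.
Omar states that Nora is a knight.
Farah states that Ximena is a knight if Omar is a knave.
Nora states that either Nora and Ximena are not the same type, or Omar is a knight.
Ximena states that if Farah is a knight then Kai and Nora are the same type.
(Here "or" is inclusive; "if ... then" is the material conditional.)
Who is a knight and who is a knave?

Knights: Kai, Omar, Farah, Nora, and Ximena. Knaves: none.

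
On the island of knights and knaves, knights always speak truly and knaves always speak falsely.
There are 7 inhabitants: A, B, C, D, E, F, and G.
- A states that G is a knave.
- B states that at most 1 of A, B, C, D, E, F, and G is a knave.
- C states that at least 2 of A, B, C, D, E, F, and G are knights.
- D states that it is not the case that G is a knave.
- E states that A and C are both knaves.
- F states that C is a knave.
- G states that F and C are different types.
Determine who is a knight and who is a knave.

Since A is a knave, "G is a knave" needs to be false, which holds.
Since B is a knave, "at most 1 of A, B, C, D, E, F, and G is a knave" needs to be false, which holds.
Since C is a knight, "at least 2 of A, B, C, D, E, F, and G are knights" needs to be True, which holds.
D is a knight, so "it is not the case that G is a knave" must be True — and it is.
E is a knave, so "A and C are both knaves" must be false — and it is.
F (knave): "C is a knave" — false. ✓
G is a knight, and the claim "F and C are different types" is indeed True.

A is a knave, B is a knave, C is a knight, D is a knight, E is a knave, F is a knave, and G is a knight.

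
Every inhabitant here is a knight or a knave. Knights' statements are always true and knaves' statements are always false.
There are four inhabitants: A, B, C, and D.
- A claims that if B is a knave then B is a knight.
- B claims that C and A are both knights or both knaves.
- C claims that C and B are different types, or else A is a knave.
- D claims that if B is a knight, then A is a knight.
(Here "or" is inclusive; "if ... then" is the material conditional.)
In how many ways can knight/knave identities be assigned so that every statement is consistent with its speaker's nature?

1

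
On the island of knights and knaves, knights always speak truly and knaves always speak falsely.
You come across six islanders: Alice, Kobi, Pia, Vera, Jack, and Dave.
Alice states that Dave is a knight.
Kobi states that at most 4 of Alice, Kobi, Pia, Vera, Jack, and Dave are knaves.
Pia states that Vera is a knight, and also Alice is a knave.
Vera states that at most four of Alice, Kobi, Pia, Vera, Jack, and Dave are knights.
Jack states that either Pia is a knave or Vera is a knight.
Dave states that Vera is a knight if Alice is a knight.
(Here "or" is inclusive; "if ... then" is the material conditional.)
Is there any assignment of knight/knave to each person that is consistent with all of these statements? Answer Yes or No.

No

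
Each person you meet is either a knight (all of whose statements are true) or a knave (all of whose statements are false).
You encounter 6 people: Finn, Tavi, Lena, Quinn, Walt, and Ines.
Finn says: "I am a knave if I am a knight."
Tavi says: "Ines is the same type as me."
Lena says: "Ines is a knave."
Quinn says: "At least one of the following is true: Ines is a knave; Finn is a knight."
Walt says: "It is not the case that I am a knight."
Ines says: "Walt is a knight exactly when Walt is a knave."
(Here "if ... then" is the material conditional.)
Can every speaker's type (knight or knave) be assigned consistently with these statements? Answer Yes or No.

No

Checking all 64 assignments, each has at least one speaker whose statement's truth value contradicts their type.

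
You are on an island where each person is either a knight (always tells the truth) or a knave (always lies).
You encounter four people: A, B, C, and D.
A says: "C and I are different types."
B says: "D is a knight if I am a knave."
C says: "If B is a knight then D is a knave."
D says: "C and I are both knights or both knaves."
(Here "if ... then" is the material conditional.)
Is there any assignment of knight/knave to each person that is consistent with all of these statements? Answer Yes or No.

Checking all 16 assignments, each has at least one speaker whose statement's truth value contradicts their type.

No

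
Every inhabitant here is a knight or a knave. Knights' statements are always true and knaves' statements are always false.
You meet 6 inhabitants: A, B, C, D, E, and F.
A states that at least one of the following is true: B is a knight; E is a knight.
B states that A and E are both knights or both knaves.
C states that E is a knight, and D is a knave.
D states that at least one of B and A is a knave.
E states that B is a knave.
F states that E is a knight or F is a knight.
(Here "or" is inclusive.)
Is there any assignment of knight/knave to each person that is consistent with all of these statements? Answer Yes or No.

No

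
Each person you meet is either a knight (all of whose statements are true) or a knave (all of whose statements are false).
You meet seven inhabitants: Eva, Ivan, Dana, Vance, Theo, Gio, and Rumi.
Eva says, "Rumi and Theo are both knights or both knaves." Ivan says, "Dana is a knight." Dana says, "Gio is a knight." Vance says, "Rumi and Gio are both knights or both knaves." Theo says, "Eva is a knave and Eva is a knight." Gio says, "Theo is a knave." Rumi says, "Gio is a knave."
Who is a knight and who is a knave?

Since Eva is a knight, "Rumi and Theo are both knights or both knaves" needs to be True, which holds.
Ivan (knight): "Dana is a knight" — True. ✓
Dana is a knight, and the claim "Gio is a knight" is indeed True.
Vance is a knave; "Rumi and Gio are both knights or both knaves" is False, as required.
Theo (knave): "Eva is a knave and Eva is a knight" — False. ✓
Since Gio is a knight, "Theo is a knave" needs to be True, which holds.
Rumi is a knave; "Gio is a knave" is False, as required.

Eva is a knight, Ivan is a knight, Dana is a knight, Vance is a knave, Theo is a knave, Gio is a knight, and Rumi is a knave.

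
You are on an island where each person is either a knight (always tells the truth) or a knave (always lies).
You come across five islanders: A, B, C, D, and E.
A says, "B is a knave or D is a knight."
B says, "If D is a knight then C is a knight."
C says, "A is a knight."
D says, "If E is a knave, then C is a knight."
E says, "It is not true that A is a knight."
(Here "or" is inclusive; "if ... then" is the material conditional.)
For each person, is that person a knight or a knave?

A is a knight, B is a knight, C is a knight, D is a knight, and E is a knave.

Suppose A is a knave. Then A's statement "B is a knave or D is a knight" would have to be false. Checking the 16 ways to assign the others, none is consistent with every speaker.
(For instance, with B=knight, C=knight, D=knight, E=knave, A's claim "B is a knave or D is a knight" comes out true where it would need to be false.)
So A must be a knight, making "B is a knave or D is a knight" true. Taking A=knight, B=knight, C=knight, D=knight, E=knave, each remaining statement checks out:
  B (knight): "if D is a knight then C is a knight" — true. ✓
  C (knight): "A is a knight" — true. ✓
  D (knight): "if E is a knave, then C is a knight" — true. ✓
  E (knave): "it is not true that A is a knight" — false. ✓
This is the unique consistent assignment.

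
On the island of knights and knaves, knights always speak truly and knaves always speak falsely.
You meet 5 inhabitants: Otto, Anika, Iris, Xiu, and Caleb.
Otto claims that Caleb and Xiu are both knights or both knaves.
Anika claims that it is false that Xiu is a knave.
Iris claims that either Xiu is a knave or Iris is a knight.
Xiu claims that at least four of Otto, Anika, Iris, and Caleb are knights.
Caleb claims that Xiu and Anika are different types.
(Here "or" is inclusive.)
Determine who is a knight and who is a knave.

Otto is a knight, and the claim "Caleb and Xiu are both knights or both knaves" is indeed True.
Anika (knave): "it is false that Xiu is a knave" — False. ✓
Iris (knight): "either Xiu is a knave or Iris is a knight" — True. ✓
Xiu is a knave, and the claim "at least four of Otto, Anika, Iris, and Caleb are knights" is indeed False.
Caleb is a knave, and the claim "Xiu and Anika are different types" is indeed False.

Knights: Otto and Iris. Knaves: Anika, Xiu, and Caleb.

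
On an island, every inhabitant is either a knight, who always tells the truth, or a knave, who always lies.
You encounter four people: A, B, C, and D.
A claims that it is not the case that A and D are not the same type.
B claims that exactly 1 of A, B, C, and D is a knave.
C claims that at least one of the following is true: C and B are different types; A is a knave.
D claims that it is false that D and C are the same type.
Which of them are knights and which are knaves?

Knights: A and D. Knaves: B and C.

Suppose A is a knave. Then A's statement "it is not the case that A and D are not the same type" would have to be false. Checking the 8 ways to assign the others, none is consistent with every speaker.
(For instance, with B=knave, C=knave, D=knight, C's claim "at least one of the following is true: C and B are different types; A is a knave" comes out true where it would need to be false.)
So A must be a knight, making "it is not the case that A and D are not the same type" true. Taking A=knight, B=knave, C=knave, D=knight, each remaining statement checks out:
  B (knave): "exactly 1 of A, B, C, and D is a knave" — false. ✓
  C (knave): "at least one of the following is true: C and B are different types; A is a knave" — false. ✓
  D (knight): "it is false that D and C are the same type" — true. ✓
This is the unique consistent assignment.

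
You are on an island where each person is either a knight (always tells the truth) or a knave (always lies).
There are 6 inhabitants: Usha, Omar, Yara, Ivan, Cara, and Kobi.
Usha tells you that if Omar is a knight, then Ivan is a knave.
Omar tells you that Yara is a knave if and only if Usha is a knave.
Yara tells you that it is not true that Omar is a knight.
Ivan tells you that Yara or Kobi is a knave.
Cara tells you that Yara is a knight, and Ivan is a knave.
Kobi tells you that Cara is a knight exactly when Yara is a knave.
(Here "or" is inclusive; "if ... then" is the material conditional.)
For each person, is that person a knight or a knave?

As a knave, Usha's statement "if Omar is a knight, then Ivan is a knave" should be False; it is.
Omar (knight): "Yara is a knave if and only if Usha is a knave" — True. ✓
Yara is a knave, so "it is not true that Omar is a knight" must be False — and it is.
As a knight, Ivan's statement "Yara or Kobi is a knave" should be True; it is.
As a knave, Cara's statement "Yara is a knight, and Ivan is a knave" should be False; it is.
As a knave, Kobi's statement "Cara is a knight exactly when Yara is a knave" should be False; it is.

Usha is a knave, Omar is a knight, Yara is a knave, Ivan is a knight, Cara is a knave, and Kobi is a knave.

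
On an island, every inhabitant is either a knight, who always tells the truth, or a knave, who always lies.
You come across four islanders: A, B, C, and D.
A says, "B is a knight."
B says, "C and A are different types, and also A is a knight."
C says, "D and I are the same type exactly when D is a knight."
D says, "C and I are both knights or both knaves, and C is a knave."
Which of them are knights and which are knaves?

A is a knave, B is a knave, C is a knight, and D is a knave.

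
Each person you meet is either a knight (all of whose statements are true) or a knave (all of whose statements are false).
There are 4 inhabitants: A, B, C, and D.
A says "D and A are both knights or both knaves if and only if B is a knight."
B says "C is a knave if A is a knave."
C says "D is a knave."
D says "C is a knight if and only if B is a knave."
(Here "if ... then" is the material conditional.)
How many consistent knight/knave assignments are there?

2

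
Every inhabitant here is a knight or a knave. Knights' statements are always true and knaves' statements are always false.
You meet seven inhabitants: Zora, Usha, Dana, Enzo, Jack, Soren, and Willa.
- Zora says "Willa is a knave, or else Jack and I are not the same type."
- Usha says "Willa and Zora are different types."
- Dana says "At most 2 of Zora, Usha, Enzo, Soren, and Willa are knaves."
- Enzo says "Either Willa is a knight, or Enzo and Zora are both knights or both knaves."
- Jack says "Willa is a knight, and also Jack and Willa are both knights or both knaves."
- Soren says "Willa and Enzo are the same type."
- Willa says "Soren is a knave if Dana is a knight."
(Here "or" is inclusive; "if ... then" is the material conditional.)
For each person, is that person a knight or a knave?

Zora is a knight, Usha is a knight, Dana is a knight, Enzo is a knave, Jack is a knave, Soren is a knight, and Willa is a knave.

Zora is a knight, and the claim "Willa is a knave, or else Jack and I are not the same type" is indeed true.
Usha is a knight; "Willa and Zora are different types" is true, as required.
Dana (knight): "at most 2 of Zora, Usha, Enzo, Soren, and Willa are knaves" — true. ✓
Enzo is a knave, and the claim "either Willa is a knight, or Enzo and Zora are both knights or both knaves" is indeed false.
Jack is a knave; "Willa is a knight, and also Jack and Willa are both knights or both knaves" is false, as required.
As a knight, Soren's statement "Willa and Enzo are the same type" should be true; it is.
Willa is a knave, so "Soren is a knave if Dana is a knight" must be false — and it is.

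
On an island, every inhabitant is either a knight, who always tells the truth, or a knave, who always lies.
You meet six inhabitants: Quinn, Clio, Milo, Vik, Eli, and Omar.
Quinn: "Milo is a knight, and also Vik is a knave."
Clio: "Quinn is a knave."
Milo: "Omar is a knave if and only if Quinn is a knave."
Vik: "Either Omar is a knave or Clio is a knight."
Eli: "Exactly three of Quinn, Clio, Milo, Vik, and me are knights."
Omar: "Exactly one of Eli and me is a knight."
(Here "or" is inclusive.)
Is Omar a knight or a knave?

Consistent assignments: {Quinn=knight, Clio=knave, Milo=knight, Vik=knave, Eli=knave, Omar=knight}; {Quinn=knave, Clio=knight, Milo=knave, Vik=knight, Eli=knave, Omar=knight}
In every consistent assignment, Omar is a knight.

Omar is a knight.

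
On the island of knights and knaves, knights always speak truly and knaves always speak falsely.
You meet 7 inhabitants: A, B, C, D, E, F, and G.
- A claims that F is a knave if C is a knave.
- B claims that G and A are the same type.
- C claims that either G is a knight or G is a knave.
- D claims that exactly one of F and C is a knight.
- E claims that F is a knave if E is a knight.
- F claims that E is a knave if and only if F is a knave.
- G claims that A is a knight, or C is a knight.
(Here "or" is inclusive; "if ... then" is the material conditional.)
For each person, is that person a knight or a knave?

A is a knight, B is a knight, C is a knight, D is a knight, E is a knight, F is a knave, and G is a knight.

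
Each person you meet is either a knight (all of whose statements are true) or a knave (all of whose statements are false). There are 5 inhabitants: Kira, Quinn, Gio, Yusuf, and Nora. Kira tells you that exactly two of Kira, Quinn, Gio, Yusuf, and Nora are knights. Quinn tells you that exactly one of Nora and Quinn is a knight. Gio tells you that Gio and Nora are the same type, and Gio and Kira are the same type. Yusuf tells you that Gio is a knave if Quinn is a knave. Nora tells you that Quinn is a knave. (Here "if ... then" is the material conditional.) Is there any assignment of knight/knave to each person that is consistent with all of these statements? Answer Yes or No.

No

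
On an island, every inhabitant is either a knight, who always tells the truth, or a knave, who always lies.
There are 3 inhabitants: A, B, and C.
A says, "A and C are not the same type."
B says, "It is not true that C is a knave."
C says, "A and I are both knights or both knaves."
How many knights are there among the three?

The unique consistent assignment is A=knight, B=knave, C=knave.
That has 1 knight.

1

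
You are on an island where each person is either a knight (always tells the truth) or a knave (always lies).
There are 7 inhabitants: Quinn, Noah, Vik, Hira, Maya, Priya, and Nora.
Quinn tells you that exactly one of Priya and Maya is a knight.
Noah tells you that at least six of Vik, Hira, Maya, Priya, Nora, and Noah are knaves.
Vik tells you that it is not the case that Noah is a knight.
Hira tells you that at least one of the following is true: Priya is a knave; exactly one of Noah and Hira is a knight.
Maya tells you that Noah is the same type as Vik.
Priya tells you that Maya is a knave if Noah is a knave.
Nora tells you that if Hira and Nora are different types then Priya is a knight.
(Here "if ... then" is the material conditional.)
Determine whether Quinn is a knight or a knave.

Quinn is a knight.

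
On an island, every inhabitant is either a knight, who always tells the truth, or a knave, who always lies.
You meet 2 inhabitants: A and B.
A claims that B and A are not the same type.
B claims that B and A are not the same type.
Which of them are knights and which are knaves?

A (knave): "B and A are not the same type" — False. ✓
B (knave): "B and A are not the same type" — False. ✓

Knights: none. Knaves: A and B.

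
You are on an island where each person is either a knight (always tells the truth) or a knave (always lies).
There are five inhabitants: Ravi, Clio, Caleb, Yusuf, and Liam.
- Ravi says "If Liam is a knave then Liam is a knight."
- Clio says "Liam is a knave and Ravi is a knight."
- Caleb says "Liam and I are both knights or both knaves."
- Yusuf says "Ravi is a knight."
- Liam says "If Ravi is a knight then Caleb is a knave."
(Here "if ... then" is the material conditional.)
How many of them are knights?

3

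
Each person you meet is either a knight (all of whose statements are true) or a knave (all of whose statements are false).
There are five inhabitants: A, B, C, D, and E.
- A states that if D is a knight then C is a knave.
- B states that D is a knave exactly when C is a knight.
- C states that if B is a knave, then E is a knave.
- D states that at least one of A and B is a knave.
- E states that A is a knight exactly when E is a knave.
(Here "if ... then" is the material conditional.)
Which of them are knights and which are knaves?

A is a knave, B is a knave, C is a knight, D is a knight, and E is a knave.

Suppose A is a knight. Then A's statement "if D is a knight then C is a knave" would have to be true. Checking the 16 ways to assign the others, none is consistent with every speaker.
(For instance, with B=knave, C=knight, D=knight, E=knave, A's claim "if D is a knight then C is a knave" comes out false where it would need to be true.)
So A must be a knave, making "if D is a knight then C is a knave" false. Taking A=knave, B=knave, C=knight, D=knight, E=knave, each remaining statement checks out:
  B (knave): "D is a knave exactly when C is a knight" — false. ✓
  C (knight): "if B is a knave, then E is a knave" — true. ✓
  D (knight): "at least one of A and B is a knave" — true. ✓
  E (knave): "A is a knight exactly when E is a knave" — false. ✓
This is the unique consistent assignment.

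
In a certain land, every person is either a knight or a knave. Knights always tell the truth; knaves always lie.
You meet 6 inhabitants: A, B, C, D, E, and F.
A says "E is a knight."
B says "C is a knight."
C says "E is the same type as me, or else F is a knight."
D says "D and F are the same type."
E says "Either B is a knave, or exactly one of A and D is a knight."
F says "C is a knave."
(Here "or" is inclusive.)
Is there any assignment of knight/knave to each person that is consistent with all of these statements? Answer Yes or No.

Checking all 64 assignments, each has at least one speaker whose statement's truth value contradicts their type.

No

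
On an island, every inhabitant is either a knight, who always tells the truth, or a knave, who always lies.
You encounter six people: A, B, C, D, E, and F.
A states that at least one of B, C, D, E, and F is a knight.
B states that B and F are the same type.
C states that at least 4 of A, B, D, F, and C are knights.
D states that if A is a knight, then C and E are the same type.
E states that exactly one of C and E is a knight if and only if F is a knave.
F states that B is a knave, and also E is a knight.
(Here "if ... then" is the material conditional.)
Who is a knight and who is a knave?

Since A is a knight, "at least one of B, C, D, E, and F is a knight" needs to be true, which holds.
B is a knave, and the claim "B and F are the same type" is indeed False.
Since C is a knight, "at least 4 of A, B, D, F, and C are knights" needs to be true, which holds.
As a knight, D's statement "if A is a knight, then C and E are the same type" should be true; it is.
E is a knight; "exactly one of C and E is a knight if and only if F is a knave" is true, as required.
F is a knight, and the claim "B is a knave, and also E is a knight" is indeed true.

Knights: A, C, D, E, and F. Knaves: B.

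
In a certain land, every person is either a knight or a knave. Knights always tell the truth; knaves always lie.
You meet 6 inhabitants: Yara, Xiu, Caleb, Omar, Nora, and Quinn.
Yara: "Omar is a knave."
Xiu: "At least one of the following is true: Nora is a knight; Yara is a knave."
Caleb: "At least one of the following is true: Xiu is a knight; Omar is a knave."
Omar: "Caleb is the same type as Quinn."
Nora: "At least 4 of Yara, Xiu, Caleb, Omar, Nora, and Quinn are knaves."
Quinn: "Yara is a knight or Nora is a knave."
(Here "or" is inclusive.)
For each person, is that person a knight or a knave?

Knights: Xiu, Caleb, Omar, and Quinn. Knaves: Yara and Nora.

Yara is a knave, and the claim "Omar is a knave" is indeed False.
Xiu is a knight, and the claim "at least one of the following is true: Nora is a knight; Yara is a knave" is indeed true.
Caleb is a knight; "at least one of the following is true: Xiu is a knight; Omar is a knave" is true, as required.
Since Omar is a knight, "Caleb is the same type as Quinn" needs to be true, which holds.
Nora is a knave, so "at least 4 of Yara, Xiu, Caleb, Omar, Nora, and Quinn are knaves" must be False — and it is.
Quinn is a knight, and the claim "Yara is a knight or Nora is a knave" is indeed true.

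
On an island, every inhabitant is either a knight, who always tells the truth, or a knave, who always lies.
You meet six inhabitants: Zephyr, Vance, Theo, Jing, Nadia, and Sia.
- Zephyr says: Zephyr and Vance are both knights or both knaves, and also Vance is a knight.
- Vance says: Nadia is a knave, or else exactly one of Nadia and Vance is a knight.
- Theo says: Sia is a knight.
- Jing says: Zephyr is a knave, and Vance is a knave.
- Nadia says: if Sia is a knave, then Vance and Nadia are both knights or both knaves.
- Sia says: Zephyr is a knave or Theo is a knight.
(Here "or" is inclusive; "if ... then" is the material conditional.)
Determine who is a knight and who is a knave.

Zephyr is a knight, and the claim "Zephyr and Vance are both knights or both knaves, and also Vance is a knight" is indeed True.
Vance is a knight, and the claim "Nadia is a knave, or else exactly one of Nadia and Vance is a knight" is indeed True.
As a knave, Theo's statement "Sia is a knight" should be False; it is.
Jing (knave): "Zephyr is a knave, and Vance is a knave" — False. ✓
Nadia is a knave, and the claim "if Sia is a knave, then Vance and Nadia are both knights or both knaves" is indeed False.
As a knave, Sia's statement "Zephyr is a knave or Theo is a knight" should be False; it is.

Knights: Zephyr and Vance. Knaves: Theo, Jing, Nadia, and Sia.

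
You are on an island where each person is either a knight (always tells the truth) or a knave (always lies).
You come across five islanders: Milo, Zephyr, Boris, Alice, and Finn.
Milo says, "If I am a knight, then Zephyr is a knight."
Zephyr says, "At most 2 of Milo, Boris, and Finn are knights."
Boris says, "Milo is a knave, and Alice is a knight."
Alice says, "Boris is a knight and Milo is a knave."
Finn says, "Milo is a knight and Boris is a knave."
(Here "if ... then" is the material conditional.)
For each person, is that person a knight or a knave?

Milo is a knight, Zephyr is a knight, Boris is a knave, Alice is a knave, and Finn is a knight.

Milo is a knight, and the claim "if I am a knight, then Zephyr is a knight" is indeed True.
Zephyr is a knight, and the claim "at most 2 of Milo, Boris, and Finn are knights" is indeed True.
Since Boris is a knave, "Milo is a knave, and Alice is a knight" needs to be false, which holds.
Alice is a knave, so "Boris is a knight and Milo is a knave" must be false — and it is.
Since Finn is a knight, "Milo is a knight and Boris is a knave" needs to be True, which holds.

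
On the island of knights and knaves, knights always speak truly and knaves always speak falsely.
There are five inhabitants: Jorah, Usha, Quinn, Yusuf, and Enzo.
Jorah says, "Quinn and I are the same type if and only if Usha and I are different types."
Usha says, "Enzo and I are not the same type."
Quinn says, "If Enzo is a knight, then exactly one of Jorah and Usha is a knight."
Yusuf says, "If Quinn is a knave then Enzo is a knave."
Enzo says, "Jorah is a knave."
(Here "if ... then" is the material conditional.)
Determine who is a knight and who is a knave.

Since Jorah is a knight, "Quinn and I are the same type if and only if Usha and I are different types" needs to be true, which holds.
Usha (knave): "Enzo and I are not the same type" — false. ✓
Quinn (knight): "if Enzo is a knight, then exactly one of Jorah and Usha is a knight" — true. ✓
Yusuf is a knight, so "if Quinn is a knave then Enzo is a knave" must be true — and it is.
Enzo is a knave; "Jorah is a knave" is false, as required.

Jorah is a knight, Usha is a knave, Quinn is a knight, Yusuf is a knight, and Enzo is a knave.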